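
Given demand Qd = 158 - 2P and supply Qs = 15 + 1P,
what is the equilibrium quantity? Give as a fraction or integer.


First find equilibrium price:
158 - 2P = 15 + 1P
P* = 143/3 = 143/3
Then substitute into demand:
Q* = 158 - 2 * 143/3 = 188/3

188/3


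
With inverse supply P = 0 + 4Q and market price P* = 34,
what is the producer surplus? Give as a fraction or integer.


Minimum supply price (at Q=0): P_min = 0
Quantity supplied at P* = 34:
Q* = (34 - 0)/4 = 17/2
PS = (1/2) * Q* * (P* - P_min)
PS = (1/2) * 17/2 * (34 - 0)
PS = (1/2) * 17/2 * 34 = 289/2

289/2


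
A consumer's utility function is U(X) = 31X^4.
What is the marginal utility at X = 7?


MU = dU/dX = 31*4*X^(4-1)
MU = 124*X^3
At X = 7:
MU = 124 * 7^3
MU = 124 * 343 = 42532

42532


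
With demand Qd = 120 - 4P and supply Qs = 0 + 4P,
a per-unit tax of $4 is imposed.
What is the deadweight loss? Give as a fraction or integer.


Pre-tax equilibrium quantity: Q* = 60
Post-tax equilibrium quantity: Q_tax = 52
Reduction in quantity: Q* - Q_tax = 8
DWL = (1/2) * tax * (Q* - Q_tax)
DWL = (1/2) * 4 * 8 = 16

16


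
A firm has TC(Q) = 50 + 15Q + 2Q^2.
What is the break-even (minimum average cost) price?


AC(Q) = 50/Q + 15 + 2Q
To minimize: dAC/dQ = -50/Q^2 + 2 = 0
Q^2 = 50/2 = 25
Q* = 5
Min AC = 50/5 + 15 + 2*5
Min AC = 10 + 15 + 10 = 35

35


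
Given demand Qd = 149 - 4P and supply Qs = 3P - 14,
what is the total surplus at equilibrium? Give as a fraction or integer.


Find equilibrium: 149 - 4P = 3P - 14
149 + 14 = 7P
P* = 163/7 = 163/7
Q* = 3*163/7 - 14 = 391/7
Inverse demand: P = 149/4 - Q/4, so P_max = 149/4
Inverse supply: P = 14/3 + Q/3, so P_min = 14/3
CS = (1/2) * 391/7 * (149/4 - 163/7) = 152881/392
PS = (1/2) * 391/7 * (163/7 - 14/3) = 152881/294
TS = CS + PS = 152881/392 + 152881/294 = 152881/168

152881/168


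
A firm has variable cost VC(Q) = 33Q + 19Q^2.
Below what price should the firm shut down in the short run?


AVC(Q) = VC(Q)/Q = 33 + 19Q
AVC is increasing in Q, so minimum AVC is at Q -> 0+.
Min AVC = 33
The firm should shut down if P < 33.

33


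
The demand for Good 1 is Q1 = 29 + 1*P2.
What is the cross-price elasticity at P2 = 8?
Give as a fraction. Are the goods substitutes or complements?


dQ1/dP2 = 1
At P2 = 8: Q1 = 29 + 1*8 = 37
Exy = (dQ1/dP2)(P2/Q1) = 1 * 8 / 37 = 8/37
Since Exy > 0, the goods are substitutes.

8/37 (substitutes)


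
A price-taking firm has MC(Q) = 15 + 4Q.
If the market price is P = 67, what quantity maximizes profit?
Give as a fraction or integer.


In perfect competition, profit is maximized where P = MC.
67 = 15 + 4Q
52 = 4Q
Q* = 52/4 = 13

13


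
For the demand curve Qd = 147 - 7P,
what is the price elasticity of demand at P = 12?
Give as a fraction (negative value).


dQ/dP = -7
At P = 12: Q = 147 - 7*12 = 63
E = (dQ/dP)(P/Q) = (-7)(12/63) = -4/3

-4/3


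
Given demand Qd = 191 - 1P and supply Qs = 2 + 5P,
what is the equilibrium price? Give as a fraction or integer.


At equilibrium, Qd = Qs.
191 - 1P = 2 + 5P
191 - 2 = 1P + 5P
189 = 6P
P* = 189/6 = 63/2

63/2


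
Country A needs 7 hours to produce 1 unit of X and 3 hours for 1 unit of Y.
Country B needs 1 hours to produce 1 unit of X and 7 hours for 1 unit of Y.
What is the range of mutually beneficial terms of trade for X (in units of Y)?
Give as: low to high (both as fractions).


Opportunity cost of X for Country A = hours_X / hours_Y = 7/3 = 7/3 units of Y
Opportunity cost of X for Country B = hours_X / hours_Y = 1/7 = 1/7 units of Y
Terms of trade must be between the two opportunity costs.
Range: 1/7 to 7/3

1/7 to 7/3


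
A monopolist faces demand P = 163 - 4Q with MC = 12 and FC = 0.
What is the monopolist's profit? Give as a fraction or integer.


MR = MC: 163 - 8Q = 12
Q* = 151/8
P* = 163 - 4*151/8 = 175/2
Profit = (P* - MC)*Q* - FC
= (175/2 - 12)*151/8 - 0
= 151/2*151/8 - 0
= 22801/16 - 0 = 22801/16

22801/16


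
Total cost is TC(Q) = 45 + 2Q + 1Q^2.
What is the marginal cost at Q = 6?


MC = dTC/dQ = 2 + 2*1*Q
At Q = 6:
MC = 2 + 2*6
MC = 2 + 12 = 14

14


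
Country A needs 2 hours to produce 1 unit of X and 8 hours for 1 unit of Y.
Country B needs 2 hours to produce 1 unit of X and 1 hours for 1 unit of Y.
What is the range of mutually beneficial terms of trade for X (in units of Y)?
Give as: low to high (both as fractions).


Opportunity cost of X for Country A = hours_X / hours_Y = 2/8 = 1/4 units of Y
Opportunity cost of X for Country B = hours_X / hours_Y = 2/1 = 2 units of Y
Terms of trade must be between the two opportunity costs.
Range: 1/4 to 2

1/4 to 2


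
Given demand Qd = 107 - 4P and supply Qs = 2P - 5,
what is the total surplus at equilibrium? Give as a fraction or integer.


Find equilibrium: 107 - 4P = 2P - 5
107 + 5 = 6P
P* = 112/6 = 56/3
Q* = 2*56/3 - 5 = 97/3
Inverse demand: P = 107/4 - Q/4, so P_max = 107/4
Inverse supply: P = 5/2 + Q/2, so P_min = 5/2
CS = (1/2) * 97/3 * (107/4 - 56/3) = 9409/72
PS = (1/2) * 97/3 * (56/3 - 5/2) = 9409/36
TS = CS + PS = 9409/72 + 9409/36 = 9409/24

9409/24


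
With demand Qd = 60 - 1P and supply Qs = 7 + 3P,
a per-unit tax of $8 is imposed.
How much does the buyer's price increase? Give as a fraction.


With a per-unit tax, the buyer's price increase depends on relative slopes.
Supply slope: d = 3, Demand slope: b = 1
Buyer's price increase = d * tax / (b + d)
= 3 * 8 / (1 + 3)
= 24 / 4 = 6

6


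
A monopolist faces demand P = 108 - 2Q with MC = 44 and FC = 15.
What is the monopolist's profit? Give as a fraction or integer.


MR = MC: 108 - 4Q = 44
Q* = 16
P* = 108 - 2*16 = 76
Profit = (P* - MC)*Q* - FC
= (76 - 44)*16 - 15
= 32*16 - 15
= 512 - 15 = 497

497


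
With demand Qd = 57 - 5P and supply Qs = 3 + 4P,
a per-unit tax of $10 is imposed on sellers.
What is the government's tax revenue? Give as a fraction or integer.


With tax on sellers, new supply: Qs' = 3 + 4(P - 10)
= 4P - 37
New equilibrium quantity:
Q_new = 43/9
Tax revenue = tax * Q_new = 10 * 43/9 = 430/9

430/9


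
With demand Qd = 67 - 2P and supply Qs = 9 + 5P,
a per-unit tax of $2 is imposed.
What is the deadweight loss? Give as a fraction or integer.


Pre-tax equilibrium quantity: Q* = 353/7
Post-tax equilibrium quantity: Q_tax = 333/7
Reduction in quantity: Q* - Q_tax = 20/7
DWL = (1/2) * tax * (Q* - Q_tax)
DWL = (1/2) * 2 * 20/7 = 20/7

20/7


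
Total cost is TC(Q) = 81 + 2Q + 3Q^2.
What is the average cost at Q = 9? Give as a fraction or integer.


TC(9) = 81 + 2*9 + 3*9^2
TC(9) = 81 + 18 + 243 = 342
AC = TC/Q = 342/9 = 38

38


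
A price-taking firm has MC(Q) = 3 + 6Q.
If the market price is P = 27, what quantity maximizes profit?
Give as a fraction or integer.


In perfect competition, profit is maximized where P = MC.
27 = 3 + 6Q
24 = 6Q
Q* = 24/6 = 4

4


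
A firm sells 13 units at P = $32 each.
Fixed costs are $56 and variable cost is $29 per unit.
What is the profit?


Total Revenue = P * Q = 32 * 13 = $416
Total Cost = FC + VC*Q = 56 + 29*13 = $433
Profit = TR - TC = 416 - 433 = $-17

$-17


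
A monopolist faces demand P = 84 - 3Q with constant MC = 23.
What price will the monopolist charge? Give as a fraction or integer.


MR = 84 - 6Q
Set MR = MC: 84 - 6Q = 23
Q* = 61/6
Substitute into demand:
P* = 84 - 3*61/6 = 107/2

107/2


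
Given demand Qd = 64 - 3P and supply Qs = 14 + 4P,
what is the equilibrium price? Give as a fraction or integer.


At equilibrium, Qd = Qs.
64 - 3P = 14 + 4P
64 - 14 = 3P + 4P
50 = 7P
P* = 50/7 = 50/7

50/7


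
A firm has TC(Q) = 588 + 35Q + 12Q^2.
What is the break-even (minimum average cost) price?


AC(Q) = 588/Q + 35 + 12Q
To minimize: dAC/dQ = -588/Q^2 + 12 = 0
Q^2 = 588/12 = 49
Q* = 7
Min AC = 588/7 + 35 + 12*7
Min AC = 84 + 35 + 84 = 203

203


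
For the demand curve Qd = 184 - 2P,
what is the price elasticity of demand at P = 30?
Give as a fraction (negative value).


dQ/dP = -2
At P = 30: Q = 184 - 2*30 = 124
E = (dQ/dP)(P/Q) = (-2)(30/124) = -15/31

-15/31


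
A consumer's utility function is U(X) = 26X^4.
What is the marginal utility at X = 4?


MU = dU/dX = 26*4*X^(4-1)
MU = 104*X^3
At X = 4:
MU = 104 * 4^3
MU = 104 * 64 = 6656

6656


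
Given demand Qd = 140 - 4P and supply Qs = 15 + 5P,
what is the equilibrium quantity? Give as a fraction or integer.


First find equilibrium price:
140 - 4P = 15 + 5P
P* = 125/9 = 125/9
Then substitute into demand:
Q* = 140 - 4 * 125/9 = 760/9

760/9


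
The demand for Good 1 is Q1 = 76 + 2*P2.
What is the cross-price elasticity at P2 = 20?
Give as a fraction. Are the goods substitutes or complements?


dQ1/dP2 = 2
At P2 = 20: Q1 = 76 + 2*20 = 116
Exy = (dQ1/dP2)(P2/Q1) = 2 * 20 / 116 = 10/29
Since Exy > 0, the goods are substitutes.

10/29 (substitutes)


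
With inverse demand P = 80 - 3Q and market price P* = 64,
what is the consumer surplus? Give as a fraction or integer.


Maximum willingness to pay (at Q=0): P_max = 80
Quantity demanded at P* = 64:
Q* = (80 - 64)/3 = 16/3
CS = (1/2) * Q* * (P_max - P*)
CS = (1/2) * 16/3 * (80 - 64)
CS = (1/2) * 16/3 * 16 = 128/3

128/3


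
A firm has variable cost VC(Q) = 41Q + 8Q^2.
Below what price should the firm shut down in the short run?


AVC(Q) = VC(Q)/Q = 41 + 8Q
AVC is increasing in Q, so minimum AVC is at Q -> 0+.
Min AVC = 41
The firm should shut down if P < 41.

41


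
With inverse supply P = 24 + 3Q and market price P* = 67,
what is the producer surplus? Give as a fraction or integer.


Minimum supply price (at Q=0): P_min = 24
Quantity supplied at P* = 67:
Q* = (67 - 24)/3 = 43/3
PS = (1/2) * Q* * (P* - P_min)
PS = (1/2) * 43/3 * (67 - 24)
PS = (1/2) * 43/3 * 43 = 1849/6

1849/6


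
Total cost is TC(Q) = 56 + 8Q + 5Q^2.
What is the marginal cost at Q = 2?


MC = dTC/dQ = 8 + 2*5*Q
At Q = 2:
MC = 8 + 10*2
MC = 8 + 20 = 28

28


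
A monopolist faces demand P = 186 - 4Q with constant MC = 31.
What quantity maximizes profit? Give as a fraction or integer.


TR = P*Q = (186 - 4Q)Q = 186Q - 4Q^2
MR = dTR/dQ = 186 - 8Q
Set MR = MC:
186 - 8Q = 31
155 = 8Q
Q* = 155/8 = 155/8

155/8


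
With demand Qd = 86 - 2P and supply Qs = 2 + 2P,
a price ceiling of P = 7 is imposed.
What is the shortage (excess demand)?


At P = 7:
Qd = 86 - 2*7 = 72
Qs = 2 + 2*7 = 16
Shortage = Qd - Qs = 72 - 16 = 56

56


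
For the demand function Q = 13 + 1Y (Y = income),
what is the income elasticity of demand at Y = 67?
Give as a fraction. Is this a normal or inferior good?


dQ/dY = 1
At Y = 67: Q = 13 + 1*67 = 80
Ey = (dQ/dY)(Y/Q) = 1 * 67 / 80 = 67/80
Since Ey > 0, this is a normal good.

67/80 (normal good)


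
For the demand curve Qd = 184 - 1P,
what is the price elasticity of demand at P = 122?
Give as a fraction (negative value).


dQ/dP = -1
At P = 122: Q = 184 - 1*122 = 62
E = (dQ/dP)(P/Q) = (-1)(122/62) = -61/31

-61/31


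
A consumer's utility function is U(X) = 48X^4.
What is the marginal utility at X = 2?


MU = dU/dX = 48*4*X^(4-1)
MU = 192*X^3
At X = 2:
MU = 192 * 2^3
MU = 192 * 8 = 1536

1536


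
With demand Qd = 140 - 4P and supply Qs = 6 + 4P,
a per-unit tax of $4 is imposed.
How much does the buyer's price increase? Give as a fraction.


With a per-unit tax, the buyer's price increase depends on relative slopes.
Supply slope: d = 4, Demand slope: b = 4
Buyer's price increase = d * tax / (b + d)
= 4 * 4 / (4 + 4)
= 16 / 8 = 2

2


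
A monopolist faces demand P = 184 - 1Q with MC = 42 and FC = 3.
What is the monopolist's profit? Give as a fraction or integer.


MR = MC: 184 - 2Q = 42
Q* = 71
P* = 184 - 1*71 = 113
Profit = (P* - MC)*Q* - FC
= (113 - 42)*71 - 3
= 71*71 - 3
= 5041 - 3 = 5038

5038


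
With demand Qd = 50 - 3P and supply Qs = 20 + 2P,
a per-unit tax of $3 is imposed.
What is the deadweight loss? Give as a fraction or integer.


Pre-tax equilibrium quantity: Q* = 32
Post-tax equilibrium quantity: Q_tax = 142/5
Reduction in quantity: Q* - Q_tax = 18/5
DWL = (1/2) * tax * (Q* - Q_tax)
DWL = (1/2) * 3 * 18/5 = 27/5

27/5


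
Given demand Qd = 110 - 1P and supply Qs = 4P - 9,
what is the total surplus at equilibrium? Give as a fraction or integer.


Find equilibrium: 110 - 1P = 4P - 9
110 + 9 = 5P
P* = 119/5 = 119/5
Q* = 4*119/5 - 9 = 431/5
Inverse demand: P = 110 - Q/1, so P_max = 110
Inverse supply: P = 9/4 + Q/4, so P_min = 9/4
CS = (1/2) * 431/5 * (110 - 119/5) = 185761/50
PS = (1/2) * 431/5 * (119/5 - 9/4) = 185761/200
TS = CS + PS = 185761/50 + 185761/200 = 185761/40

185761/40


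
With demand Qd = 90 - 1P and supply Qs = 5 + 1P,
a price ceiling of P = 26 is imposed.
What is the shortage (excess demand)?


At P = 26:
Qd = 90 - 1*26 = 64
Qs = 5 + 1*26 = 31
Shortage = Qd - Qs = 64 - 31 = 33

33


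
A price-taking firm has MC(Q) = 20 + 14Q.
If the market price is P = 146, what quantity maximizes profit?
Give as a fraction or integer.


In perfect competition, profit is maximized where P = MC.
146 = 20 + 14Q
126 = 14Q
Q* = 126/14 = 9

9


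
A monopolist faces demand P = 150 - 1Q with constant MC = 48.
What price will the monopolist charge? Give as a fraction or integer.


MR = 150 - 2Q
Set MR = MC: 150 - 2Q = 48
Q* = 51
Substitute into demand:
P* = 150 - 1*51 = 99

99


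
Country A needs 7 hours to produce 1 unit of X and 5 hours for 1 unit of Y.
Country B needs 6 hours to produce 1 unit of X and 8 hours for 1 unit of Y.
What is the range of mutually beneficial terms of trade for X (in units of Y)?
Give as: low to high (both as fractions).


Opportunity cost of X for Country A = hours_X / hours_Y = 7/5 = 7/5 units of Y
Opportunity cost of X for Country B = hours_X / hours_Y = 6/8 = 3/4 units of Y
Terms of trade must be between the two opportunity costs.
Range: 3/4 to 7/5

3/4 to 7/5


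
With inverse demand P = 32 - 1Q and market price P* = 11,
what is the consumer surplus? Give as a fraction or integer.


Maximum willingness to pay (at Q=0): P_max = 32
Quantity demanded at P* = 11:
Q* = (32 - 11)/1 = 21
CS = (1/2) * Q* * (P_max - P*)
CS = (1/2) * 21 * (32 - 11)
CS = (1/2) * 21 * 21 = 441/2

441/2


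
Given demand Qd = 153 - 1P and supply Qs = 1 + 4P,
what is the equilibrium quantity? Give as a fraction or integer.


First find equilibrium price:
153 - 1P = 1 + 4P
P* = 152/5 = 152/5
Then substitute into demand:
Q* = 153 - 1 * 152/5 = 613/5

613/5


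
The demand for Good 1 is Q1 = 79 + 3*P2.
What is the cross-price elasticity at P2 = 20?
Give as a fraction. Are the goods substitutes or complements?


dQ1/dP2 = 3
At P2 = 20: Q1 = 79 + 3*20 = 139
Exy = (dQ1/dP2)(P2/Q1) = 3 * 20 / 139 = 60/139
Since Exy > 0, the goods are substitutes.

60/139 (substitutes)


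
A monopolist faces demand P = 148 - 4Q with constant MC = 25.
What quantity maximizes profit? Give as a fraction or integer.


TR = P*Q = (148 - 4Q)Q = 148Q - 4Q^2
MR = dTR/dQ = 148 - 8Q
Set MR = MC:
148 - 8Q = 25
123 = 8Q
Q* = 123/8 = 123/8

123/8


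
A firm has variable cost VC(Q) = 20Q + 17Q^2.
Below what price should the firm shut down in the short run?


AVC(Q) = VC(Q)/Q = 20 + 17Q
AVC is increasing in Q, so minimum AVC is at Q -> 0+.
Min AVC = 20
The firm should shut down if P < 20.

20


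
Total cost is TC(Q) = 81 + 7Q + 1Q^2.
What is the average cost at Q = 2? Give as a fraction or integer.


TC(2) = 81 + 7*2 + 1*2^2
TC(2) = 81 + 14 + 4 = 99
AC = TC/Q = 99/2 = 99/2

99/2


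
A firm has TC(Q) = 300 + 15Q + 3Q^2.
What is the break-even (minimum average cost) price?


AC(Q) = 300/Q + 15 + 3Q
To minimize: dAC/dQ = -300/Q^2 + 3 = 0
Q^2 = 300/3 = 100
Q* = 10
Min AC = 300/10 + 15 + 3*10
Min AC = 30 + 15 + 30 = 75

75


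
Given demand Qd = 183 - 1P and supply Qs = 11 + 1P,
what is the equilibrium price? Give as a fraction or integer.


At equilibrium, Qd = Qs.
183 - 1P = 11 + 1P
183 - 11 = 1P + 1P
172 = 2P
P* = 172/2 = 86

86


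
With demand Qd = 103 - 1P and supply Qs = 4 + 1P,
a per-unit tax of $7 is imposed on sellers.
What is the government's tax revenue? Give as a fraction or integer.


With tax on sellers, new supply: Qs' = 4 + 1(P - 7)
= 1P - 3
New equilibrium quantity:
Q_new = 50
Tax revenue = tax * Q_new = 7 * 50 = 350

350


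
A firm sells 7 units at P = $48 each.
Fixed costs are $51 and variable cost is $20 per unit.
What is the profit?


Total Revenue = P * Q = 48 * 7 = $336
Total Cost = FC + VC*Q = 51 + 20*7 = $191
Profit = TR - TC = 336 - 191 = $145

$145


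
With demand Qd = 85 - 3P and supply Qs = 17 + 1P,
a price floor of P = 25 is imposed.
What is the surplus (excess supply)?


At P = 25:
Qd = 85 - 3*25 = 10
Qs = 17 + 1*25 = 42
Surplus = Qs - Qd = 42 - 10 = 32

32


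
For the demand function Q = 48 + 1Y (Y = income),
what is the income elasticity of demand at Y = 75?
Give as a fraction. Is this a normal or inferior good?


dQ/dY = 1
At Y = 75: Q = 48 + 1*75 = 123
Ey = (dQ/dY)(Y/Q) = 1 * 75 / 123 = 25/41
Since Ey > 0, this is a normal good.

25/41 (normal good)


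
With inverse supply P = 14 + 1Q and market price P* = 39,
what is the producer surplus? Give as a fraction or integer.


Minimum supply price (at Q=0): P_min = 14
Quantity supplied at P* = 39:
Q* = (39 - 14)/1 = 25
PS = (1/2) * Q* * (P* - P_min)
PS = (1/2) * 25 * (39 - 14)
PS = (1/2) * 25 * 25 = 625/2

625/2


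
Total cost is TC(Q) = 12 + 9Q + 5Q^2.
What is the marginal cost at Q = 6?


MC = dTC/dQ = 9 + 2*5*Q
At Q = 6:
MC = 9 + 10*6
MC = 9 + 60 = 69

69


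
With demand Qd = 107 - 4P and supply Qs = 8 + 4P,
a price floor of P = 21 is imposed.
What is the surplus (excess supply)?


At P = 21:
Qd = 107 - 4*21 = 23
Qs = 8 + 4*21 = 92
Surplus = Qs - Qd = 92 - 23 = 69

69


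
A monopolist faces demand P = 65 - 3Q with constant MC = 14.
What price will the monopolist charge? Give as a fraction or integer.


MR = 65 - 6Q
Set MR = MC: 65 - 6Q = 14
Q* = 17/2
Substitute into demand:
P* = 65 - 3*17/2 = 79/2

79/2


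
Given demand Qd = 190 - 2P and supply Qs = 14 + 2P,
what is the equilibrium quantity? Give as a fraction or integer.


First find equilibrium price:
190 - 2P = 14 + 2P
P* = 176/4 = 44
Then substitute into demand:
Q* = 190 - 2 * 44 = 102

102


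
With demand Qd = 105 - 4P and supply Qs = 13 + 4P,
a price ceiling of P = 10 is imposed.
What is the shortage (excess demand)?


At P = 10:
Qd = 105 - 4*10 = 65
Qs = 13 + 4*10 = 53
Shortage = Qd - Qs = 65 - 53 = 12

12


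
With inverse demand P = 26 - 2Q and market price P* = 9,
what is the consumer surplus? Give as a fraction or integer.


Maximum willingness to pay (at Q=0): P_max = 26
Quantity demanded at P* = 9:
Q* = (26 - 9)/2 = 17/2
CS = (1/2) * Q* * (P_max - P*)
CS = (1/2) * 17/2 * (26 - 9)
CS = (1/2) * 17/2 * 17 = 289/4

289/4


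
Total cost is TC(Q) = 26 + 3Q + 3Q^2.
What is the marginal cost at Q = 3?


MC = dTC/dQ = 3 + 2*3*Q
At Q = 3:
MC = 3 + 6*3
MC = 3 + 18 = 21

21


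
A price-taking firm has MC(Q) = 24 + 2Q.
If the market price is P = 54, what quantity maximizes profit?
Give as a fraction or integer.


In perfect competition, profit is maximized where P = MC.
54 = 24 + 2Q
30 = 2Q
Q* = 30/2 = 15

15


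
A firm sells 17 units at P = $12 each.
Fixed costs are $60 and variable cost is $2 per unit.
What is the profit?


Total Revenue = P * Q = 12 * 17 = $204
Total Cost = FC + VC*Q = 60 + 2*17 = $94
Profit = TR - TC = 204 - 94 = $110

$110


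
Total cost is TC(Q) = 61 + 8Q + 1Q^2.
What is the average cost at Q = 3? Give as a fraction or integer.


TC(3) = 61 + 8*3 + 1*3^2
TC(3) = 61 + 24 + 9 = 94
AC = TC/Q = 94/3 = 94/3

94/3


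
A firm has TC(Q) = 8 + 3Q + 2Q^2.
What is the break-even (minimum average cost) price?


AC(Q) = 8/Q + 3 + 2Q
To minimize: dAC/dQ = -8/Q^2 + 2 = 0
Q^2 = 8/2 = 4
Q* = 2
Min AC = 8/2 + 3 + 2*2
Min AC = 4 + 3 + 4 = 11

11


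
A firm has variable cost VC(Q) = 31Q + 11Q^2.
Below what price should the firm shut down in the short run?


AVC(Q) = VC(Q)/Q = 31 + 11Q
AVC is increasing in Q, so minimum AVC is at Q -> 0+.
Min AVC = 31
The firm should shut down if P < 31.

31


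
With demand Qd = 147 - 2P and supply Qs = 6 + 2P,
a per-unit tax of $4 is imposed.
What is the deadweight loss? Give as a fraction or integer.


Pre-tax equilibrium quantity: Q* = 153/2
Post-tax equilibrium quantity: Q_tax = 145/2
Reduction in quantity: Q* - Q_tax = 4
DWL = (1/2) * tax * (Q* - Q_tax)
DWL = (1/2) * 4 * 4 = 8

8


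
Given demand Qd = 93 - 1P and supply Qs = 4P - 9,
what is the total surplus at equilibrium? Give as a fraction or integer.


Find equilibrium: 93 - 1P = 4P - 9
93 + 9 = 5P
P* = 102/5 = 102/5
Q* = 4*102/5 - 9 = 363/5
Inverse demand: P = 93 - Q/1, so P_max = 93
Inverse supply: P = 9/4 + Q/4, so P_min = 9/4
CS = (1/2) * 363/5 * (93 - 102/5) = 131769/50
PS = (1/2) * 363/5 * (102/5 - 9/4) = 131769/200
TS = CS + PS = 131769/50 + 131769/200 = 131769/40

131769/40


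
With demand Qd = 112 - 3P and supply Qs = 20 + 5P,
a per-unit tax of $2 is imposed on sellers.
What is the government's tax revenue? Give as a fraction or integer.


With tax on sellers, new supply: Qs' = 20 + 5(P - 2)
= 10 + 5P
New equilibrium quantity:
Q_new = 295/4
Tax revenue = tax * Q_new = 2 * 295/4 = 295/2

295/2


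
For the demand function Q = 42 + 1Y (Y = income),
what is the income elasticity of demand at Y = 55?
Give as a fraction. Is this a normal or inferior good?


dQ/dY = 1
At Y = 55: Q = 42 + 1*55 = 97
Ey = (dQ/dY)(Y/Q) = 1 * 55 / 97 = 55/97
Since Ey > 0, this is a normal good.

55/97 (normal good)


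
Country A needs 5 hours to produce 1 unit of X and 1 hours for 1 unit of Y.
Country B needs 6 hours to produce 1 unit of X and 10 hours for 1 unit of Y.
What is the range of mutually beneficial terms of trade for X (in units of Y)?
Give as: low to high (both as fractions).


Opportunity cost of X for Country A = hours_X / hours_Y = 5/1 = 5 units of Y
Opportunity cost of X for Country B = hours_X / hours_Y = 6/10 = 3/5 units of Y
Terms of trade must be between the two opportunity costs.
Range: 3/5 to 5

3/5 to 5


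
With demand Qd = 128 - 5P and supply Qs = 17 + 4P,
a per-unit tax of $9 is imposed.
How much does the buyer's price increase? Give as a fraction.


With a per-unit tax, the buyer's price increase depends on relative slopes.
Supply slope: d = 4, Demand slope: b = 5
Buyer's price increase = d * tax / (b + d)
= 4 * 9 / (5 + 4)
= 36 / 9 = 4

4


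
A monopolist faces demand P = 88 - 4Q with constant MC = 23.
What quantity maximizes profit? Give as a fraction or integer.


TR = P*Q = (88 - 4Q)Q = 88Q - 4Q^2
MR = dTR/dQ = 88 - 8Q
Set MR = MC:
88 - 8Q = 23
65 = 8Q
Q* = 65/8 = 65/8

65/8


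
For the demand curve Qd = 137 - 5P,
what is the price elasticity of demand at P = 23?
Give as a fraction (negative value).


dQ/dP = -5
At P = 23: Q = 137 - 5*23 = 22
E = (dQ/dP)(P/Q) = (-5)(23/22) = -115/22

-115/22


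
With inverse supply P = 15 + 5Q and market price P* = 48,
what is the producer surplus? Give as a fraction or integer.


Minimum supply price (at Q=0): P_min = 15
Quantity supplied at P* = 48:
Q* = (48 - 15)/5 = 33/5
PS = (1/2) * Q* * (P* - P_min)
PS = (1/2) * 33/5 * (48 - 15)
PS = (1/2) * 33/5 * 33 = 1089/10

1089/10


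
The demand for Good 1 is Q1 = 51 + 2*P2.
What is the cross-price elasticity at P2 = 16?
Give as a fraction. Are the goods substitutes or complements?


dQ1/dP2 = 2
At P2 = 16: Q1 = 51 + 2*16 = 83
Exy = (dQ1/dP2)(P2/Q1) = 2 * 16 / 83 = 32/83
Since Exy > 0, the goods are substitutes.

32/83 (substitutes)


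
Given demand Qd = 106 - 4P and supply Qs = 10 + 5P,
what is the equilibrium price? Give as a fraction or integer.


At equilibrium, Qd = Qs.
106 - 4P = 10 + 5P
106 - 10 = 4P + 5P
96 = 9P
P* = 96/9 = 32/3

32/3


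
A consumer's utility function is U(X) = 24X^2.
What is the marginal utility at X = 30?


MU = dU/dX = 24*2*X^(2-1)
MU = 48*X^1
At X = 30:
MU = 48 * 30^1
MU = 48 * 30 = 1440

1440


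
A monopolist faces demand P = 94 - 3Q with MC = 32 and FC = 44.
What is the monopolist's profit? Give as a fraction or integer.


MR = MC: 94 - 6Q = 32
Q* = 31/3
P* = 94 - 3*31/3 = 63
Profit = (P* - MC)*Q* - FC
= (63 - 32)*31/3 - 44
= 31*31/3 - 44
= 961/3 - 44 = 829/3

829/3


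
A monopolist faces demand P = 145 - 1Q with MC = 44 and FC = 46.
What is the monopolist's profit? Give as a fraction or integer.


MR = MC: 145 - 2Q = 44
Q* = 101/2
P* = 145 - 1*101/2 = 189/2
Profit = (P* - MC)*Q* - FC
= (189/2 - 44)*101/2 - 46
= 101/2*101/2 - 46
= 10201/4 - 46 = 10017/4

10017/4


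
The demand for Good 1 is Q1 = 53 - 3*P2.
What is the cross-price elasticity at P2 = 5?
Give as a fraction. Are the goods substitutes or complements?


dQ1/dP2 = -3
At P2 = 5: Q1 = 53 - 3*5 = 38
Exy = (dQ1/dP2)(P2/Q1) = -3 * 5 / 38 = -15/38
Since Exy < 0, the goods are complements.

-15/38 (complements)


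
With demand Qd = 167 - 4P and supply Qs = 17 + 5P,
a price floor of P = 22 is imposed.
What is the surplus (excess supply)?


At P = 22:
Qd = 167 - 4*22 = 79
Qs = 17 + 5*22 = 127
Surplus = Qs - Qd = 127 - 79 = 48

48


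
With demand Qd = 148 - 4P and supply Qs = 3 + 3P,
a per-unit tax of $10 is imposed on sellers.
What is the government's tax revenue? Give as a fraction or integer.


With tax on sellers, new supply: Qs' = 3 + 3(P - 10)
= 3P - 27
New equilibrium quantity:
Q_new = 48
Tax revenue = tax * Q_new = 10 * 48 = 480

480


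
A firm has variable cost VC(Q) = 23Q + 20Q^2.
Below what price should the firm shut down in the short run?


AVC(Q) = VC(Q)/Q = 23 + 20Q
AVC is increasing in Q, so minimum AVC is at Q -> 0+.
Min AVC = 23
The firm should shut down if P < 23.

23


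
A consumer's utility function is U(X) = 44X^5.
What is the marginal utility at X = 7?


MU = dU/dX = 44*5*X^(5-1)
MU = 220*X^4
At X = 7:
MU = 220 * 7^4
MU = 220 * 2401 = 528220

528220


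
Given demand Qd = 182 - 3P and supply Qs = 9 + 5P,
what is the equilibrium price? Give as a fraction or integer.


At equilibrium, Qd = Qs.
182 - 3P = 9 + 5P
182 - 9 = 3P + 5P
173 = 8P
P* = 173/8 = 173/8

173/8


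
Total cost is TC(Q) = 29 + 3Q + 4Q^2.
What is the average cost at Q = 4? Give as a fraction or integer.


TC(4) = 29 + 3*4 + 4*4^2
TC(4) = 29 + 12 + 64 = 105
AC = TC/Q = 105/4 = 105/4

105/4


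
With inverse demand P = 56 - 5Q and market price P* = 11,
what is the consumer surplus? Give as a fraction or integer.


Maximum willingness to pay (at Q=0): P_max = 56
Quantity demanded at P* = 11:
Q* = (56 - 11)/5 = 9
CS = (1/2) * Q* * (P_max - P*)
CS = (1/2) * 9 * (56 - 11)
CS = (1/2) * 9 * 45 = 405/2

405/2


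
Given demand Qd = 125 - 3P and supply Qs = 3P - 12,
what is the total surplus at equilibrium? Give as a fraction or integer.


Find equilibrium: 125 - 3P = 3P - 12
125 + 12 = 6P
P* = 137/6 = 137/6
Q* = 3*137/6 - 12 = 113/2
Inverse demand: P = 125/3 - Q/3, so P_max = 125/3
Inverse supply: P = 4 + Q/3, so P_min = 4
CS = (1/2) * 113/2 * (125/3 - 137/6) = 12769/24
PS = (1/2) * 113/2 * (137/6 - 4) = 12769/24
TS = CS + PS = 12769/24 + 12769/24 = 12769/12

12769/12


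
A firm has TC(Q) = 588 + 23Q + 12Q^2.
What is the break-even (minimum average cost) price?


AC(Q) = 588/Q + 23 + 12Q
To minimize: dAC/dQ = -588/Q^2 + 12 = 0
Q^2 = 588/12 = 49
Q* = 7
Min AC = 588/7 + 23 + 12*7
Min AC = 84 + 23 + 84 = 191

191


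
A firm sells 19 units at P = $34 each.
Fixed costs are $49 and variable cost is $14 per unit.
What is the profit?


Total Revenue = P * Q = 34 * 19 = $646
Total Cost = FC + VC*Q = 49 + 14*19 = $315
Profit = TR - TC = 646 - 315 = $331

$331


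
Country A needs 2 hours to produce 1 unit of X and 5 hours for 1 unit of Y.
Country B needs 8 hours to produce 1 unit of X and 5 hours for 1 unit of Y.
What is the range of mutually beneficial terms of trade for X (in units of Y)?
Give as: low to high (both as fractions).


Opportunity cost of X for Country A = hours_X / hours_Y = 2/5 = 2/5 units of Y
Opportunity cost of X for Country B = hours_X / hours_Y = 8/5 = 8/5 units of Y
Terms of trade must be between the two opportunity costs.
Range: 2/5 to 8/5

2/5 to 8/5


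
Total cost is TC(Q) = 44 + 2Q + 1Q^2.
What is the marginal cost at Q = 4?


MC = dTC/dQ = 2 + 2*1*Q
At Q = 4:
MC = 2 + 2*4
MC = 2 + 8 = 10

10


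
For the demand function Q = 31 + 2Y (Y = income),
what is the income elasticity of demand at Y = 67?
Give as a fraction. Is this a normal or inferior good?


dQ/dY = 2
At Y = 67: Q = 31 + 2*67 = 165
Ey = (dQ/dY)(Y/Q) = 2 * 67 / 165 = 134/165
Since Ey > 0, this is a normal good.

134/165 (normal good)


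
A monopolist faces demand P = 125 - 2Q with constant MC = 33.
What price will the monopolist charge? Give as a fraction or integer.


MR = 125 - 4Q
Set MR = MC: 125 - 4Q = 33
Q* = 23
Substitute into demand:
P* = 125 - 2*23 = 79

79


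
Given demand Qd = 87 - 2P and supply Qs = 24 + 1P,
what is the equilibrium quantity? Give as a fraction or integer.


First find equilibrium price:
87 - 2P = 24 + 1P
P* = 63/3 = 21
Then substitute into demand:
Q* = 87 - 2 * 21 = 45

45


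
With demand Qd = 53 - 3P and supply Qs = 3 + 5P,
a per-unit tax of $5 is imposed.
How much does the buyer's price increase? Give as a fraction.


With a per-unit tax, the buyer's price increase depends on relative slopes.
Supply slope: d = 5, Demand slope: b = 3
Buyer's price increase = d * tax / (b + d)
= 5 * 5 / (3 + 5)
= 25 / 8 = 25/8

25/8


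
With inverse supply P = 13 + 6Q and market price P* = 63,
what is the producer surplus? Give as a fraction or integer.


Minimum supply price (at Q=0): P_min = 13
Quantity supplied at P* = 63:
Q* = (63 - 13)/6 = 25/3
PS = (1/2) * Q* * (P* - P_min)
PS = (1/2) * 25/3 * (63 - 13)
PS = (1/2) * 25/3 * 50 = 625/3

625/3


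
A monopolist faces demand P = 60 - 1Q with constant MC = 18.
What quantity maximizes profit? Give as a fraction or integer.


TR = P*Q = (60 - 1Q)Q = 60Q - 1Q^2
MR = dTR/dQ = 60 - 2Q
Set MR = MC:
60 - 2Q = 18
42 = 2Q
Q* = 42/2 = 21

21


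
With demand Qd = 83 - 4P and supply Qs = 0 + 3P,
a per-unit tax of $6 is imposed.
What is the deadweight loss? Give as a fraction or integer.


Pre-tax equilibrium quantity: Q* = 249/7
Post-tax equilibrium quantity: Q_tax = 177/7
Reduction in quantity: Q* - Q_tax = 72/7
DWL = (1/2) * tax * (Q* - Q_tax)
DWL = (1/2) * 6 * 72/7 = 216/7

216/7


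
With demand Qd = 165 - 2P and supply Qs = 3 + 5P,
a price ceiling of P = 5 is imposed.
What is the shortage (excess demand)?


At P = 5:
Qd = 165 - 2*5 = 155
Qs = 3 + 5*5 = 28
Shortage = Qd - Qs = 155 - 28 = 127

127


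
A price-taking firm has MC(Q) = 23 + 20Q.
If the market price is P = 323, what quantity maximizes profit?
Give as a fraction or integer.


In perfect competition, profit is maximized where P = MC.
323 = 23 + 20Q
300 = 20Q
Q* = 300/20 = 15

15


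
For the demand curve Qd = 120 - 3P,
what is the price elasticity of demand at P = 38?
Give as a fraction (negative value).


dQ/dP = -3
At P = 38: Q = 120 - 3*38 = 6
E = (dQ/dP)(P/Q) = (-3)(38/6) = -19

-19


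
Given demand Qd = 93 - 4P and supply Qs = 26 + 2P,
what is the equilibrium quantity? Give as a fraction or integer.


First find equilibrium price:
93 - 4P = 26 + 2P
P* = 67/6 = 67/6
Then substitute into demand:
Q* = 93 - 4 * 67/6 = 145/3

145/3


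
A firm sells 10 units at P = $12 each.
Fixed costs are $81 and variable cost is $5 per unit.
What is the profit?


Total Revenue = P * Q = 12 * 10 = $120
Total Cost = FC + VC*Q = 81 + 5*10 = $131
Profit = TR - TC = 120 - 131 = $-11

$-11


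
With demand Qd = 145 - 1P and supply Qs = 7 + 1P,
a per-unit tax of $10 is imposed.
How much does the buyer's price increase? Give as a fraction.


With a per-unit tax, the buyer's price increase depends on relative slopes.
Supply slope: d = 1, Demand slope: b = 1
Buyer's price increase = d * tax / (b + d)
= 1 * 10 / (1 + 1)
= 10 / 2 = 5

5


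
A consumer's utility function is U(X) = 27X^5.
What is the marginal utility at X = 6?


MU = dU/dX = 27*5*X^(5-1)
MU = 135*X^4
At X = 6:
MU = 135 * 6^4
MU = 135 * 1296 = 174960

174960


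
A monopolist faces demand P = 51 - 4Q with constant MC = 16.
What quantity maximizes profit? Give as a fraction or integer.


TR = P*Q = (51 - 4Q)Q = 51Q - 4Q^2
MR = dTR/dQ = 51 - 8Q
Set MR = MC:
51 - 8Q = 16
35 = 8Q
Q* = 35/8 = 35/8

35/8


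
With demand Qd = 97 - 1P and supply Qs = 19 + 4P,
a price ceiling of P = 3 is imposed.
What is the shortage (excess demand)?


At P = 3:
Qd = 97 - 1*3 = 94
Qs = 19 + 4*3 = 31
Shortage = Qd - Qs = 94 - 31 = 63

63


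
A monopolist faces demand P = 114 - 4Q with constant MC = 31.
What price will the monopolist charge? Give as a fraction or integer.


MR = 114 - 8Q
Set MR = MC: 114 - 8Q = 31
Q* = 83/8
Substitute into demand:
P* = 114 - 4*83/8 = 145/2

145/2


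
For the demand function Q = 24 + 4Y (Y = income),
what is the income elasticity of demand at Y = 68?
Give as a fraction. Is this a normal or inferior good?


dQ/dY = 4
At Y = 68: Q = 24 + 4*68 = 296
Ey = (dQ/dY)(Y/Q) = 4 * 68 / 296 = 34/37
Since Ey > 0, this is a normal good.

34/37 (normal good)


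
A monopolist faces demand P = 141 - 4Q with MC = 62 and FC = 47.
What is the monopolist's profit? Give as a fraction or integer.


MR = MC: 141 - 8Q = 62
Q* = 79/8
P* = 141 - 4*79/8 = 203/2
Profit = (P* - MC)*Q* - FC
= (203/2 - 62)*79/8 - 47
= 79/2*79/8 - 47
= 6241/16 - 47 = 5489/16

5489/16


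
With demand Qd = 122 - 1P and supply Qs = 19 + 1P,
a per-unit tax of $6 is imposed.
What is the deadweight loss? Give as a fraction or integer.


Pre-tax equilibrium quantity: Q* = 141/2
Post-tax equilibrium quantity: Q_tax = 135/2
Reduction in quantity: Q* - Q_tax = 3
DWL = (1/2) * tax * (Q* - Q_tax)
DWL = (1/2) * 6 * 3 = 9

9


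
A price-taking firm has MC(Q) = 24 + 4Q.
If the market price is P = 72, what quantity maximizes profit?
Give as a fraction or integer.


In perfect competition, profit is maximized where P = MC.
72 = 24 + 4Q
48 = 4Q
Q* = 48/4 = 12

12


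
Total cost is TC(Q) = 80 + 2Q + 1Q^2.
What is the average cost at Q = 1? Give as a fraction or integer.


TC(1) = 80 + 2*1 + 1*1^2
TC(1) = 80 + 2 + 1 = 83
AC = TC/Q = 83/1 = 83

83


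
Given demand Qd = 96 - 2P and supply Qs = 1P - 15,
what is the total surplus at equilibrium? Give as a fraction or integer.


Find equilibrium: 96 - 2P = 1P - 15
96 + 15 = 3P
P* = 111/3 = 37
Q* = 1*37 - 15 = 22
Inverse demand: P = 48 - Q/2, so P_max = 48
Inverse supply: P = 15 + Q/1, so P_min = 15
CS = (1/2) * 22 * (48 - 37) = 121
PS = (1/2) * 22 * (37 - 15) = 242
TS = CS + PS = 121 + 242 = 363

363


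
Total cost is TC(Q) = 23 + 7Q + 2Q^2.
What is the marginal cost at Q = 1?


MC = dTC/dQ = 7 + 2*2*Q
At Q = 1:
MC = 7 + 4*1
MC = 7 + 4 = 11

11


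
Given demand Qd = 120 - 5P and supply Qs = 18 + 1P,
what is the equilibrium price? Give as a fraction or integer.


At equilibrium, Qd = Qs.
120 - 5P = 18 + 1P
120 - 18 = 5P + 1P
102 = 6P
P* = 102/6 = 17

17


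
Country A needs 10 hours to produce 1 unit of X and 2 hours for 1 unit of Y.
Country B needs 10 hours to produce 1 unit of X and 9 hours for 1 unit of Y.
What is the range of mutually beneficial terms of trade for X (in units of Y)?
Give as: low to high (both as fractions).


Opportunity cost of X for Country A = hours_X / hours_Y = 10/2 = 5 units of Y
Opportunity cost of X for Country B = hours_X / hours_Y = 10/9 = 10/9 units of Y
Terms of trade must be between the two opportunity costs.
Range: 10/9 to 5

10/9 to 5


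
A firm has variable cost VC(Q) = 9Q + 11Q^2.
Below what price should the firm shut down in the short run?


AVC(Q) = VC(Q)/Q = 9 + 11Q
AVC is increasing in Q, so minimum AVC is at Q -> 0+.
Min AVC = 9
The firm should shut down if P < 9.

9


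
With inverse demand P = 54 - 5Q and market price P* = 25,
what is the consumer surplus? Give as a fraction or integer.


Maximum willingness to pay (at Q=0): P_max = 54
Quantity demanded at P* = 25:
Q* = (54 - 25)/5 = 29/5
CS = (1/2) * Q* * (P_max - P*)
CS = (1/2) * 29/5 * (54 - 25)
CS = (1/2) * 29/5 * 29 = 841/10

841/10


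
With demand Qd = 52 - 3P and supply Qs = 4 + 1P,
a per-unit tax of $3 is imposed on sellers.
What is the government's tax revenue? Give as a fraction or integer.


With tax on sellers, new supply: Qs' = 4 + 1(P - 3)
= 1 + 1P
New equilibrium quantity:
Q_new = 55/4
Tax revenue = tax * Q_new = 3 * 55/4 = 165/4

165/4


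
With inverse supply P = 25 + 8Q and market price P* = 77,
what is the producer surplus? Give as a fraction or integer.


Minimum supply price (at Q=0): P_min = 25
Quantity supplied at P* = 77:
Q* = (77 - 25)/8 = 13/2
PS = (1/2) * Q* * (P* - P_min)
PS = (1/2) * 13/2 * (77 - 25)
PS = (1/2) * 13/2 * 52 = 169

169


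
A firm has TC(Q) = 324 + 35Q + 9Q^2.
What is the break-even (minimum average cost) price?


AC(Q) = 324/Q + 35 + 9Q
To minimize: dAC/dQ = -324/Q^2 + 9 = 0
Q^2 = 324/9 = 36
Q* = 6
Min AC = 324/6 + 35 + 9*6
Min AC = 54 + 35 + 54 = 143

143


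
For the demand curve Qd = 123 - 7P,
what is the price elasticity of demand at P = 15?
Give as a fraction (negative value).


dQ/dP = -7
At P = 15: Q = 123 - 7*15 = 18
E = (dQ/dP)(P/Q) = (-7)(15/18) = -35/6

-35/6


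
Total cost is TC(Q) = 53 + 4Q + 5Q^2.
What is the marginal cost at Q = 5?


MC = dTC/dQ = 4 + 2*5*Q
At Q = 5:
MC = 4 + 10*5
MC = 4 + 50 = 54

54


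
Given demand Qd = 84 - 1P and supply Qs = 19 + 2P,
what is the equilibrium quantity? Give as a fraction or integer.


First find equilibrium price:
84 - 1P = 19 + 2P
P* = 65/3 = 65/3
Then substitute into demand:
Q* = 84 - 1 * 65/3 = 187/3

187/3


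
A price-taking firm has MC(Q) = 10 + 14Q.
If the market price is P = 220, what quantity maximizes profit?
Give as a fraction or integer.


In perfect competition, profit is maximized where P = MC.
220 = 10 + 14Q
210 = 14Q
Q* = 210/14 = 15

15


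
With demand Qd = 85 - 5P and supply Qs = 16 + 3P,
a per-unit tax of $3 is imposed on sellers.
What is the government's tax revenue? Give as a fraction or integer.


With tax on sellers, new supply: Qs' = 16 + 3(P - 3)
= 7 + 3P
New equilibrium quantity:
Q_new = 145/4
Tax revenue = tax * Q_new = 3 * 145/4 = 435/4

435/4


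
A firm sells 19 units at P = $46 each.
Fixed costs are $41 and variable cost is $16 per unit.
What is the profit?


Total Revenue = P * Q = 46 * 19 = $874
Total Cost = FC + VC*Q = 41 + 16*19 = $345
Profit = TR - TC = 874 - 345 = $529

$529


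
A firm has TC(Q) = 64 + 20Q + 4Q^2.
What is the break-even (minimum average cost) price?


AC(Q) = 64/Q + 20 + 4Q
To minimize: dAC/dQ = -64/Q^2 + 4 = 0
Q^2 = 64/4 = 16
Q* = 4
Min AC = 64/4 + 20 + 4*4
Min AC = 16 + 20 + 16 = 52

52


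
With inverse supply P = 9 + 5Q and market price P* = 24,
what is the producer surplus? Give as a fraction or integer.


Minimum supply price (at Q=0): P_min = 9
Quantity supplied at P* = 24:
Q* = (24 - 9)/5 = 3
PS = (1/2) * Q* * (P* - P_min)
PS = (1/2) * 3 * (24 - 9)
PS = (1/2) * 3 * 15 = 45/2

45/2


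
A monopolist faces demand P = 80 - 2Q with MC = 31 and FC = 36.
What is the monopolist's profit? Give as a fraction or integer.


MR = MC: 80 - 4Q = 31
Q* = 49/4
P* = 80 - 2*49/4 = 111/2
Profit = (P* - MC)*Q* - FC
= (111/2 - 31)*49/4 - 36
= 49/2*49/4 - 36
= 2401/8 - 36 = 2113/8

2113/8


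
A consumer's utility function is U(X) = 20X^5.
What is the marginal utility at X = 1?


MU = dU/dX = 20*5*X^(5-1)
MU = 100*X^4
At X = 1:
MU = 100 * 1^4
MU = 100 * 1 = 100

100


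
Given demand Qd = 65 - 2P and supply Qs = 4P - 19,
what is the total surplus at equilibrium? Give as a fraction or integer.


Find equilibrium: 65 - 2P = 4P - 19
65 + 19 = 6P
P* = 84/6 = 14
Q* = 4*14 - 19 = 37
Inverse demand: P = 65/2 - Q/2, so P_max = 65/2
Inverse supply: P = 19/4 + Q/4, so P_min = 19/4
CS = (1/2) * 37 * (65/2 - 14) = 1369/4
PS = (1/2) * 37 * (14 - 19/4) = 1369/8
TS = CS + PS = 1369/4 + 1369/8 = 4107/8

4107/8
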